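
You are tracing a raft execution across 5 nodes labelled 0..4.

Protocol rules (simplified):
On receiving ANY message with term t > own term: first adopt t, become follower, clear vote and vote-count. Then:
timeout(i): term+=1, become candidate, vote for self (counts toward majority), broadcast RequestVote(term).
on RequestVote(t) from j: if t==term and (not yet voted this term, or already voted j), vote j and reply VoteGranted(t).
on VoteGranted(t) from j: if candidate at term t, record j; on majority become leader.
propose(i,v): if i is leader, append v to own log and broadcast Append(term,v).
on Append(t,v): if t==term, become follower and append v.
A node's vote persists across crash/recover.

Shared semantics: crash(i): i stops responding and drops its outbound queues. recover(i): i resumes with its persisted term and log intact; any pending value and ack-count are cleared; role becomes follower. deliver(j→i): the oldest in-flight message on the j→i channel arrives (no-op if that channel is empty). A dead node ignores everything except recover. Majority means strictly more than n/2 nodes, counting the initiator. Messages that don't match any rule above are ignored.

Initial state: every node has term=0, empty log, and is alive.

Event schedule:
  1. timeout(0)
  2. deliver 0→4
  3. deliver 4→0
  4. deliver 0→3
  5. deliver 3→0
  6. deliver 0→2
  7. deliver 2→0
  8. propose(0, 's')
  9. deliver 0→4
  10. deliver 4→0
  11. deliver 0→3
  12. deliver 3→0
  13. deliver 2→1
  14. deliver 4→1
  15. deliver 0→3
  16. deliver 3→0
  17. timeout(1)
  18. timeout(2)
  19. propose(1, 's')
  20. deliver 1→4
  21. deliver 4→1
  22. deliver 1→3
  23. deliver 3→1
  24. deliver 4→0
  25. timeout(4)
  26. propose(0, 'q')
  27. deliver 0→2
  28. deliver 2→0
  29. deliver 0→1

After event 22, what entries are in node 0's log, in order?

after 1 — timeout(0): n0:cand/t1/[-]
after 2 — deliver 0→4: n4:foll/t1/[-]
after 3 — deliver 4→0: ·
after 4 — deliver 0→3: n3:foll/t1/[-]
after 5 — deliver 3→0: n0:lead/t1/[-]
after 6 — deliver 0→2: n2:foll/t1/[-]
after 7 — deliver 2→0: ·
after 8 — propose(0,'s'): n0:lead/t1/[s]
after 9 — deliver 0→4: n4:foll/t1/[s]
after 10 — deliver 4→0: ·
after 11 — deliver 0→3: n3:foll/t1/[s]
after 12 — deliver 3→0: ·
after 13 — deliver 2→1: ·
after 14 — deliver 4→1: ·
after 15 — deliver 0→3: ·
after 16 — deliver 3→0: ·
after 17 — timeout(1): n1:cand/t1/[-]
after 18 — timeout(2): n2:cand/t2/[-]
after 19 — propose(1,'s'): ·
after 20 — deliver 1→4: ·
after 21 — deliver 4→1: ·
after 22 — deliver 1→3: ·

s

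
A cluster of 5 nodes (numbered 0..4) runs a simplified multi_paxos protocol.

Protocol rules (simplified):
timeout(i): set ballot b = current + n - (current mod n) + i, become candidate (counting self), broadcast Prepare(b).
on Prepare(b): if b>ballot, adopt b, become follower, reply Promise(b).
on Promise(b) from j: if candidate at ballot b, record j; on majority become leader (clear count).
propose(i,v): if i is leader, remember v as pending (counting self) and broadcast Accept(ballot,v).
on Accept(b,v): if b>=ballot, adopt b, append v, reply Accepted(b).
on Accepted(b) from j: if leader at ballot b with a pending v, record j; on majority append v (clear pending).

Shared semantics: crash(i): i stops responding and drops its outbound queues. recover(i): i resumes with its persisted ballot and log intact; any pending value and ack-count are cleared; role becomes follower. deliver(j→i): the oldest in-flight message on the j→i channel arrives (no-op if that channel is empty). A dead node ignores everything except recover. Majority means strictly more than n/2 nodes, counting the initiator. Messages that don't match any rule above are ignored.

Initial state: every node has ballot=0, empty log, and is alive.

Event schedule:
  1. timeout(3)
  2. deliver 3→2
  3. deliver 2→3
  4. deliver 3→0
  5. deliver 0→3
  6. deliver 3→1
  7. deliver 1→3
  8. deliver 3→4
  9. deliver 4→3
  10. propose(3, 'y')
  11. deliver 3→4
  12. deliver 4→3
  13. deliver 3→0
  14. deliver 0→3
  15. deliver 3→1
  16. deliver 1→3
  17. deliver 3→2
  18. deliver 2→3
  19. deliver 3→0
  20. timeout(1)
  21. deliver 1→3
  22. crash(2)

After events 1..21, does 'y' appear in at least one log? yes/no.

yes

step 1 timeout(3): 3={cand,b=8,log=-}
step 2 deliver 3→2: 2={foll,b=8,log=-}
step 3 deliver 2→3: —
step 4 deliver 3→0: 0={foll,b=8,log=-}
step 5 deliver 0→3: 3={lead,b=8,log=-}
step 6 deliver 3→1: 1={foll,b=8,log=-}
step 7 deliver 1→3: —
step 8 deliver 3→4: 4={foll,b=8,log=-}
step 9 deliver 4→3: —
step 10 propose(3,'y'): —
step 11 deliver 3→4: 4={foll,b=8,log=y}
step 12 deliver 4→3: —
step 13 deliver 3→0: 0={foll,b=8,log=y}
step 14 deliver 0→3: 3={lead,b=8,log=y}
step 15 deliver 3→1: 1={foll,b=8,log=y}
step 16 deliver 1→3: —
step 17 deliver 3→2: 2={foll,b=8,log=y}
step 18 deliver 2→3: —
step 19 deliver 3→0: —
step 20 timeout(1): 1={cand,b=11,log=y}
step 21 deliver 1→3: 3={foll,b=11,log=y}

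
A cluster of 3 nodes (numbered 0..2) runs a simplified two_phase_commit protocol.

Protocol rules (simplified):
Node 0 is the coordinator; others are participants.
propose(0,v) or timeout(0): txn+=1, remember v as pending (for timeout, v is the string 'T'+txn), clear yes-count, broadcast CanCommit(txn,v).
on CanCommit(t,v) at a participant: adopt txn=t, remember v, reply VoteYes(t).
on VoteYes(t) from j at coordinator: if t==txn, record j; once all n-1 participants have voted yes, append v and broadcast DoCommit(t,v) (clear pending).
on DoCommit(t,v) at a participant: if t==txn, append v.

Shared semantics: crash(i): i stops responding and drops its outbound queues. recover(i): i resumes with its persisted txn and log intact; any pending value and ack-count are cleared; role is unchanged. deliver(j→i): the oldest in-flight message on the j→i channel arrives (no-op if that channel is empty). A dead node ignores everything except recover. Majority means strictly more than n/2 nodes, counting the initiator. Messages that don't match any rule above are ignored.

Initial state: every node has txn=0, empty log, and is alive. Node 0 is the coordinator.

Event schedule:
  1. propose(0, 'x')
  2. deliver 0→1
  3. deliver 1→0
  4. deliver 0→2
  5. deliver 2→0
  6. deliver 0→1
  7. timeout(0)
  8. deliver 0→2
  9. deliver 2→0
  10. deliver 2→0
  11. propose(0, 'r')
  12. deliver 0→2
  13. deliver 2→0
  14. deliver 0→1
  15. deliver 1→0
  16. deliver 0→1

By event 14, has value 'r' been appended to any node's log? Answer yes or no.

e1 propose(0,'x'): 0[coor,t=1,-]
e2 deliver 0→1: 1[part,t=1,-]
e3 deliver 1→0: ·
e4 deliver 0→2: 2[part,t=1,-]
e5 deliver 2→0: 0[coor,t=1,x]
e6 deliver 0→1: 1[part,t=1,x]
e7 timeout(0): 0[coor,t=2,x]
e8 deliver 0→2: 2[part,t=1,x]
e9 deliver 2→0: ·
e10 deliver 2→0: ·
e11 propose(0,'r'): 0[coor,t=3,x]
e12 deliver 0→2: 2[part,t=2,x]
e13 deliver 2→0: ·
e14 deliver 0→1: 1[part,t=2,x]

no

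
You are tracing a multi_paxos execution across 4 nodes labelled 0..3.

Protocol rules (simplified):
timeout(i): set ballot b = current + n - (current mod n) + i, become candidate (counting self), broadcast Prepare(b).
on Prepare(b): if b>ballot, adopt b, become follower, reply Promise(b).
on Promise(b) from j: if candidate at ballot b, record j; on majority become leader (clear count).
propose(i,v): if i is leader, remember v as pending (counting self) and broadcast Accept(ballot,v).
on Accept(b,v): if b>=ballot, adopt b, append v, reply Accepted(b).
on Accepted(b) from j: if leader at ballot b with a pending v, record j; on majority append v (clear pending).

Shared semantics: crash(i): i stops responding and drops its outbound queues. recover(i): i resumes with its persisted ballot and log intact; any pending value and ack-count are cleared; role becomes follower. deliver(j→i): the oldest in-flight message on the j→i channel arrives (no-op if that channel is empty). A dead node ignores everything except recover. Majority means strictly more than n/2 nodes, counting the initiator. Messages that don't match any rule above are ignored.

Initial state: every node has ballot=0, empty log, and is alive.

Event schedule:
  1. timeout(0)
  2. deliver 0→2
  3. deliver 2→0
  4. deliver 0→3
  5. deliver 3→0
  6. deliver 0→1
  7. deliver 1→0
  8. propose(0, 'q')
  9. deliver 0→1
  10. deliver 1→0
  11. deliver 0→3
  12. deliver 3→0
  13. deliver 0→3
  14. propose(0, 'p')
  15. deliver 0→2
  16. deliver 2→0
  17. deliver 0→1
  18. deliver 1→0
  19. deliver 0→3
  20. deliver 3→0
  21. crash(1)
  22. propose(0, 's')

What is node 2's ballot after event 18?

step 1 timeout(0): 0={cand,b=4,log=-}
step 2 deliver 0→2: 2={foll,b=4,log=-}
step 3 deliver 2→0: —
step 4 deliver 0→3: 3={foll,b=4,log=-}
step 5 deliver 3→0: 0={lead,b=4,log=-}
step 6 deliver 0→1: 1={foll,b=4,log=-}
step 7 deliver 1→0: —
step 8 propose(0,'q'): —
step 9 deliver 0→1: 1={foll,b=4,log=q}
step 10 deliver 1→0: —
step 11 deliver 0→3: 3={foll,b=4,log=q}
step 12 deliver 3→0: 0={lead,b=4,log=q}
step 13 deliver 0→3: —
step 14 propose(0,'p'): —
step 15 deliver 0→2: 2={foll,b=4,log=q}
step 16 deliver 2→0: —
step 17 deliver 0→1: 1={foll,b=4,log=q,p}
step 18 deliver 1→0: 0={lead,b=4,log=q,p}

4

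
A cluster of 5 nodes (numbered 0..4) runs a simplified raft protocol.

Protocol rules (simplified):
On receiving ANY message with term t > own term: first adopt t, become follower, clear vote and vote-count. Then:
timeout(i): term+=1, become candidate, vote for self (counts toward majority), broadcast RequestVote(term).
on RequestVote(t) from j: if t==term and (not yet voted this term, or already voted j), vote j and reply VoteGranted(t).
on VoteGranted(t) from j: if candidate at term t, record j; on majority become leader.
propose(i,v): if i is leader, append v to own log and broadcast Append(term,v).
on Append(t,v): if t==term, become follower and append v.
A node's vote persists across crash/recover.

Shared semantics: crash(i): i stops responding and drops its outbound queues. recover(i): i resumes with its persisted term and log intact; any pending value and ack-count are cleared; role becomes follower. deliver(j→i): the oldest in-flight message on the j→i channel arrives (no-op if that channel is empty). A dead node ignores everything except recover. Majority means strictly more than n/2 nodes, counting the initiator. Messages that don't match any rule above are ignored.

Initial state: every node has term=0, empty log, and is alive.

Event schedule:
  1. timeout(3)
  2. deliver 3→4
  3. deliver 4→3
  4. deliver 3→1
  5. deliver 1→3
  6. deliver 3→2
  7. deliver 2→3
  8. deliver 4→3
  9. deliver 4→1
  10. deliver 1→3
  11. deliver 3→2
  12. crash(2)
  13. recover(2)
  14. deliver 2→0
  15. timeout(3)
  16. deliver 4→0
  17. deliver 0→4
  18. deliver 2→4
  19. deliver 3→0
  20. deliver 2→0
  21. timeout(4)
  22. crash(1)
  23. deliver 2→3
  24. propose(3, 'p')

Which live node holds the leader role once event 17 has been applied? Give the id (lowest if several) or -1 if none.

after 1 — timeout(3): n3:cand/t1/[-]
after 2 — deliver 3→4: n4:foll/t1/[-]
after 3 — deliver 4→3: ·
after 4 — deliver 3→1: n1:foll/t1/[-]
after 5 — deliver 1→3: n3:lead/t1/[-]
after 6 — deliver 3→2: n2:foll/t1/[-]
after 7 — deliver 2→3: ·
after 8 — deliver 4→3: ·
after 9 — deliver 4→1: ·
after 10 — deliver 1→3: ·
after 11 — deliver 3→2: ·
after 12 — crash(2): n2:✗foll/t1/[-]
after 13 — recover(2): n2:foll/t1/[-]
after 14 — deliver 2→0: ·
after 15 — timeout(3): n3:cand/t2/[-]
after 16 — deliver 4→0: ·
after 17 — deliver 0→4: ·

-1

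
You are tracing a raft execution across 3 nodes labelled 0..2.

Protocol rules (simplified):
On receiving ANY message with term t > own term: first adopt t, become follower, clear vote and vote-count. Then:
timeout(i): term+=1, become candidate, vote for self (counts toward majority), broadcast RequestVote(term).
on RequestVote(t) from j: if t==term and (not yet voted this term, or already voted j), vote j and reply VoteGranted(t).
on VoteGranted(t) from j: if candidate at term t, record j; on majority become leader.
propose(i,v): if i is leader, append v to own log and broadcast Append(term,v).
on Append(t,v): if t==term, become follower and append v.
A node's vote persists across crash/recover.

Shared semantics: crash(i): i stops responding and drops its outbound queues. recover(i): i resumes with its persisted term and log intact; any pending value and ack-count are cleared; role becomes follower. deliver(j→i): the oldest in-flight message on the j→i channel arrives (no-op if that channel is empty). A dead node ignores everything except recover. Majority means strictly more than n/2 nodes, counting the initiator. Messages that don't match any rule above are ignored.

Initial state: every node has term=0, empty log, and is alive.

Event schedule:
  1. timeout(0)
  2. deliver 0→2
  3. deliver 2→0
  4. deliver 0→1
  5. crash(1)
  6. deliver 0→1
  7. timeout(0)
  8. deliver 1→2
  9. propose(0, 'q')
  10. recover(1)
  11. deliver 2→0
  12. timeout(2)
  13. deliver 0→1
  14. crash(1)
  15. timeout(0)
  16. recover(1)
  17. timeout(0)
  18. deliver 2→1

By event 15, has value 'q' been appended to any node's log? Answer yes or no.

no

[1] timeout(0) → N0(cand t1 [-])
[2] deliver 0→2 → N2(foll t1 [-])
[3] deliver 2→0 → N0(lead t1 [-])
[4] deliver 0→1 → N1(foll t1 [-])
[5] crash(1) → N1(✗foll t1 [-])
[6] deliver 0→1 → ∅
[7] timeout(0) → N0(cand t2 [-])
[8] deliver 1→2 → ∅
[9] propose(0,'q') → ∅
[10] recover(1) → N1(foll t1 [-])
[11] deliver 2→0 → ∅
[12] timeout(2) → N2(cand t2 [-])
[13] deliver 0→1 → N1(foll t2 [-])
[14] crash(1) → N1(✗foll t2 [-])
[15] timeout(0) → N0(cand t3 [-])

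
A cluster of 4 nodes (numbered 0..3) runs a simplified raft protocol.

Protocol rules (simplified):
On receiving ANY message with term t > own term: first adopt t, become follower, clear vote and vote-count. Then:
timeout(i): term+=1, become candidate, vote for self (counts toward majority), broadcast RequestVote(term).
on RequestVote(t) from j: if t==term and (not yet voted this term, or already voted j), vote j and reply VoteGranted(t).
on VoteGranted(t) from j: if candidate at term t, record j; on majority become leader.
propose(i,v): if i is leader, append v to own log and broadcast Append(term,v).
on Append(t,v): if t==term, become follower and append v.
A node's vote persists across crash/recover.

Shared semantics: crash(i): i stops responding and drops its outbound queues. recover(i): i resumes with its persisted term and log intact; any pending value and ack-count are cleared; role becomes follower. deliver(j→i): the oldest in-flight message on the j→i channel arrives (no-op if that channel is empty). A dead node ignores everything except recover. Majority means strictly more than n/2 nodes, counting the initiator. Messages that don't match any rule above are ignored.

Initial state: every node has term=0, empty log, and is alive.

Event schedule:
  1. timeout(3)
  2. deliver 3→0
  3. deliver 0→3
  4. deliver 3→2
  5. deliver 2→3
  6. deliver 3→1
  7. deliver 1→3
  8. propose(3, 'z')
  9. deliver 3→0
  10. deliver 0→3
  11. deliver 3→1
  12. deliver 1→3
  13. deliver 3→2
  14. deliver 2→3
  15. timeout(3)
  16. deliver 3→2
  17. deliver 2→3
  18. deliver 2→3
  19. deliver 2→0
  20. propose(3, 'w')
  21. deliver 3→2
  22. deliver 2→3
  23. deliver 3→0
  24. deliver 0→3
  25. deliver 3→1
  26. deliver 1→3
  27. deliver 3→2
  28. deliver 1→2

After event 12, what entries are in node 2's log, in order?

empty

[1] timeout(3) → N3(cand t1 [-])
[2] deliver 3→0 → N0(foll t1 [-])
[3] deliver 0→3 → ∅
[4] deliver 3→2 → N2(foll t1 [-])
[5] deliver 2→3 → N3(lead t1 [-])
[6] deliver 3→1 → N1(foll t1 [-])
[7] deliver 1→3 → ∅
[8] propose(3,'z') → N3(lead t1 [z])
[9] deliver 3→0 → N0(foll t1 [z])
[10] deliver 0→3 → ∅
[11] deliver 3→1 → N1(foll t1 [z])
[12] deliver 1→3 → ∅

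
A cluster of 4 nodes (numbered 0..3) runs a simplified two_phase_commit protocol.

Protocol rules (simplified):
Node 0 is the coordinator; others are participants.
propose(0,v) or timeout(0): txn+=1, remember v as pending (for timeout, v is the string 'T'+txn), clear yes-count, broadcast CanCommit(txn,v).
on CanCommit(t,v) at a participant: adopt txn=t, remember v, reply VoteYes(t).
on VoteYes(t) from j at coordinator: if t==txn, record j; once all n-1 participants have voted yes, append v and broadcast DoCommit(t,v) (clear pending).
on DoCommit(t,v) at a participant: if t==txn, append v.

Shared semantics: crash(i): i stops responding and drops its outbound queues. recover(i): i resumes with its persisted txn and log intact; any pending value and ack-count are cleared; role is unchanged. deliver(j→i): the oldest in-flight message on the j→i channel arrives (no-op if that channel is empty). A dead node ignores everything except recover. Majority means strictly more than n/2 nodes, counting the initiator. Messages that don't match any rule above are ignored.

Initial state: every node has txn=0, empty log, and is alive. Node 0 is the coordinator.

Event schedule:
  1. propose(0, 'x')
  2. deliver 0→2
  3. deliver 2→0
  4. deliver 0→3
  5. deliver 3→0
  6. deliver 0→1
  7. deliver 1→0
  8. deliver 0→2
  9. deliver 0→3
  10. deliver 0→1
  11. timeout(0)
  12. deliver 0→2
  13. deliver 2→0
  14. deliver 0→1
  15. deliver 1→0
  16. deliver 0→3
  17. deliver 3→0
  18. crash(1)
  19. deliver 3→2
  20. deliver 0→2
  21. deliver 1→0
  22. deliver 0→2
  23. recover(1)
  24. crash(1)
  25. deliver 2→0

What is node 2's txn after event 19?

2

[1] propose(0,'x') → N0(coor t1 [-])
[2] deliver 0→2 → N2(part t1 [-])
[3] deliver 2→0 → ∅
[4] deliver 0→3 → N3(part t1 [-])
[5] deliver 3→0 → ∅
[6] deliver 0→1 → N1(part t1 [-])
[7] deliver 1→0 → N0(coor t1 [x])
[8] deliver 0→2 → N2(part t1 [x])
[9] deliver 0→3 → N3(part t1 [x])
[10] deliver 0→1 → N1(part t1 [x])
[11] timeout(0) → N0(coor t2 [x])
[12] deliver 0→2 → N2(part t2 [x])
[13] deliver 2→0 → ∅
[14] deliver 0→1 → N1(part t2 [x])
[15] deliver 1→0 → ∅
[16] deliver 0→3 → N3(part t2 [x])
[17] deliver 3→0 → N0(coor t2 [x,T2])
[18] crash(1) → N1(✗part t2 [x])
[19] deliver 3→2 → ∅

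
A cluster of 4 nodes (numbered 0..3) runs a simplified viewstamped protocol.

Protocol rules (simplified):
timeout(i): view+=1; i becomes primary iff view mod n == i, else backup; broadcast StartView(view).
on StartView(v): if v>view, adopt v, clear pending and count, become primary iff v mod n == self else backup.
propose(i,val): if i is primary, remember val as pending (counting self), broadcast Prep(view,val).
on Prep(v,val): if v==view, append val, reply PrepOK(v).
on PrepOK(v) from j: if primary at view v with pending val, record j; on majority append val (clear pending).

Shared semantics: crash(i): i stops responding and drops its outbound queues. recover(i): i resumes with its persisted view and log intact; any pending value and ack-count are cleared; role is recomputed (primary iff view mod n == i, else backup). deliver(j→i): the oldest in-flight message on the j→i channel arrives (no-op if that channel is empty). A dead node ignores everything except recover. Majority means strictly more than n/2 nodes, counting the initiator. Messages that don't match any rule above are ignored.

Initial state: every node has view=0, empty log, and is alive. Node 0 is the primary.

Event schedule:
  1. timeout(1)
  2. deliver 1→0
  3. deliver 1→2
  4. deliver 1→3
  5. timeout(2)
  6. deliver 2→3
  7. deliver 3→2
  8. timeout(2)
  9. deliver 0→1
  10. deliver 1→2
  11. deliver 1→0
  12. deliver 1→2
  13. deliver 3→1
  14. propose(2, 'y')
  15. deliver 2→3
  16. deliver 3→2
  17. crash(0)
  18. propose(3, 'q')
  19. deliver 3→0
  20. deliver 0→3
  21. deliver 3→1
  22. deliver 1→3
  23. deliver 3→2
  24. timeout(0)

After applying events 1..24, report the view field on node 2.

3

[1] timeout(1) → N1(prim v1 [-])
[2] deliver 1→0 → N0(back v1 [-])
[3] deliver 1→2 → N2(back v1 [-])
[4] deliver 1→3 → N3(back v1 [-])
[5] timeout(2) → N2(prim v2 [-])
[6] deliver 2→3 → N3(back v2 [-])
[7] deliver 3→2 → ∅
[8] timeout(2) → N2(back v3 [-])
[9] deliver 0→1 → ∅
[10] deliver 1→2 → ∅
[11] deliver 1→0 → ∅
[12] deliver 1→2 → ∅
[13] deliver 3→1 → ∅
[14] propose(2,'y') → ∅
[15] deliver 2→3 → N3(prim v3 [-])
[16] deliver 3→2 → ∅
[17] crash(0) → N0(✗back v1 [-])
[18] propose(3,'q') → ∅
[19] deliver 3→0 → ∅
[20] deliver 0→3 → ∅
[21] deliver 3→1 → ∅
[22] deliver 1→3 → ∅
[23] deliver 3→2 → N2(back v3 [q])
[24] timeout(0) → ∅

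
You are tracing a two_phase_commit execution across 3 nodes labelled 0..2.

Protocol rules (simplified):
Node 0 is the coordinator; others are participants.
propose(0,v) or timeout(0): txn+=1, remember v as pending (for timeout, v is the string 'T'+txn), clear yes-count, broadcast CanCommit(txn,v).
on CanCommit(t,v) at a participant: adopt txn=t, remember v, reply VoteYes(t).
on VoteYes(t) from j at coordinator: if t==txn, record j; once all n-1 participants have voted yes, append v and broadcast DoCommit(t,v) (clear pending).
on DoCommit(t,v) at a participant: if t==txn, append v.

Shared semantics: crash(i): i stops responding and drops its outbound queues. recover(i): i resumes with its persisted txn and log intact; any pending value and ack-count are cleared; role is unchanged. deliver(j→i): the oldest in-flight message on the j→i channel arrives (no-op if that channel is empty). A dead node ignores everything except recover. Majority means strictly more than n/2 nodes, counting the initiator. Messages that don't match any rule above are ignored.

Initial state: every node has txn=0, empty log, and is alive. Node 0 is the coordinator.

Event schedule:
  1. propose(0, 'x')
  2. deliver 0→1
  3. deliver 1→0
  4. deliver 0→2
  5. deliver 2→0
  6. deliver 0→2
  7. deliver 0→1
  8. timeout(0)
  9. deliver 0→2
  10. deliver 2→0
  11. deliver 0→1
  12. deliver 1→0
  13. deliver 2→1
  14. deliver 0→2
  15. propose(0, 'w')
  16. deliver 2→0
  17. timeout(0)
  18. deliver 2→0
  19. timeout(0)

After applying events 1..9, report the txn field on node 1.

1. propose(0,'x'):  <0:coor t1 ->
2. deliver 0→1:  <1:part t1 ->
3. deliver 1→0:  nop
4. deliver 0→2:  <2:part t1 ->
5. deliver 2→0:  <0:coor t1 x>
6. deliver 0→2:  <2:part t1 x>
7. deliver 0→1:  <1:part t1 x>
8. timeout(0):  <0:coor t2 x>
9. deliver 0→2:  <2:part t2 x>

1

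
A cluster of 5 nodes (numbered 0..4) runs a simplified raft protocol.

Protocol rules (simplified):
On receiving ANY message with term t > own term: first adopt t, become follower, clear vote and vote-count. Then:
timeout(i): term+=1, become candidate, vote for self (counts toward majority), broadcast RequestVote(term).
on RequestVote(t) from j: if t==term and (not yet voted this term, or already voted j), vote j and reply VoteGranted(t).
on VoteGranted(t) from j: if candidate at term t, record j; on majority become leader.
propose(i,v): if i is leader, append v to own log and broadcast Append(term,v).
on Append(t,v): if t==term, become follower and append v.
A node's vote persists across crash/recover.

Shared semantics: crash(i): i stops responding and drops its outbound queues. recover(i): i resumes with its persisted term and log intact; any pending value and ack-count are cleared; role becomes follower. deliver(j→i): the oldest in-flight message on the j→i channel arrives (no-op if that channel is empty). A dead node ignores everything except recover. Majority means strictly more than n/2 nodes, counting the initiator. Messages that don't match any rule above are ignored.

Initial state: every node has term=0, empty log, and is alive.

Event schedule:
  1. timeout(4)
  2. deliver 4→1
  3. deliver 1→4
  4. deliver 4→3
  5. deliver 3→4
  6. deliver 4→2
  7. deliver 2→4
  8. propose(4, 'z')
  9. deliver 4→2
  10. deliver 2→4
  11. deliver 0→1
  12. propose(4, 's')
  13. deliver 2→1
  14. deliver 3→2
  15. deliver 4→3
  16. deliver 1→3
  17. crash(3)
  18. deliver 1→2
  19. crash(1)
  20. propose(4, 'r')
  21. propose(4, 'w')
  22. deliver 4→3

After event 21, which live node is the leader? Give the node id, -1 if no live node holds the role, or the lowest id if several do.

4

1. timeout(4):  <4:cand t1 ->
2. deliver 4→1:  <1:foll t1 ->
3. deliver 1→4:  nop
4. deliver 4→3:  <3:foll t1 ->
5. deliver 3→4:  <4:lead t1 ->
6. deliver 4→2:  <2:foll t1 ->
7. deliver 2→4:  nop
8. propose(4,'z'):  <4:lead t1 z>
9. deliver 4→2:  <2:foll t1 z>
10. deliver 2→4:  nop
11. deliver 0→1:  nop
12. propose(4,'s'):  <4:lead t1 z,s>
13. deliver 2→1:  nop
14. deliver 3→2:  nop
15. deliver 4→3:  <3:foll t1 z>
16. deliver 1→3:  nop
17. crash(3):  <3:✗foll t1 z>
18. deliver 1→2:  nop
19. crash(1):  <1:✗foll t1 ->
20. propose(4,'r'):  <4:lead t1 z,s,r>
21. propose(4,'w'):  <4:lead t1 z,s,r,w>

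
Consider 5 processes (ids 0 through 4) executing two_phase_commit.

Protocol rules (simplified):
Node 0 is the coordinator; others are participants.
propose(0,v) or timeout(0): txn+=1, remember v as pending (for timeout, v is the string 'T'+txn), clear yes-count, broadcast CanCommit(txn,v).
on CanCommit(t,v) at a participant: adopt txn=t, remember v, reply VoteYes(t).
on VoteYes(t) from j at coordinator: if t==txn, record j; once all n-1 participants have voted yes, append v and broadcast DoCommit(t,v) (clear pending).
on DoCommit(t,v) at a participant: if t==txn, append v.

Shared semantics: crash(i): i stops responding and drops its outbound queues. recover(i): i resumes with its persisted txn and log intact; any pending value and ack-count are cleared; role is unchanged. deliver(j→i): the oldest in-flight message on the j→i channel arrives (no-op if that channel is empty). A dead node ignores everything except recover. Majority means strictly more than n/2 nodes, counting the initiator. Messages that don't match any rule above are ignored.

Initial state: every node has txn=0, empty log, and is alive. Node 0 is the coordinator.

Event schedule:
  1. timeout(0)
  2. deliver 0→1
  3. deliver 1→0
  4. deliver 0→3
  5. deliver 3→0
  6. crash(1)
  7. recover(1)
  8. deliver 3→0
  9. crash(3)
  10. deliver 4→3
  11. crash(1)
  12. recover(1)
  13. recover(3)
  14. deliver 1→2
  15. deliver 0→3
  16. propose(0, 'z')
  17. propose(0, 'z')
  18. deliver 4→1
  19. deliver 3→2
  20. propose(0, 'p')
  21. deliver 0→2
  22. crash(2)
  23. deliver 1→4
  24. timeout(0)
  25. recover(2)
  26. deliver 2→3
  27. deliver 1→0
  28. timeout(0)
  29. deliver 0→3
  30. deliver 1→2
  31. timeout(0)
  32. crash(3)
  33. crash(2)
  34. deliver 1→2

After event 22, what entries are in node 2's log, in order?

empty

e1 timeout(0): 0[coor,t=1,-]
e2 deliver 0→1: 1[part,t=1,-]
e3 deliver 1→0: ·
e4 deliver 0→3: 3[part,t=1,-]
e5 deliver 3→0: ·
e6 crash(1): 1[✗part,t=1,-]
e7 recover(1): 1[part,t=1,-]
e8 deliver 3→0: ·
e9 crash(3): 3[✗part,t=1,-]
e10 deliver 4→3: ·
e11 crash(1): 1[✗part,t=1,-]
e12 recover(1): 1[part,t=1,-]
e13 recover(3): 3[part,t=1,-]
e14 deliver 1→2: ·
e15 deliver 0→3: ·
e16 propose(0,'z'): 0[coor,t=2,-]
e17 propose(0,'z'): 0[coor,t=3,-]
e18 deliver 4→1: ·
e19 deliver 3→2: ·
e20 propose(0,'p'): 0[coor,t=4,-]
e21 deliver 0→2: 2[part,t=1,-]
e22 crash(2): 2[✗part,t=1,-]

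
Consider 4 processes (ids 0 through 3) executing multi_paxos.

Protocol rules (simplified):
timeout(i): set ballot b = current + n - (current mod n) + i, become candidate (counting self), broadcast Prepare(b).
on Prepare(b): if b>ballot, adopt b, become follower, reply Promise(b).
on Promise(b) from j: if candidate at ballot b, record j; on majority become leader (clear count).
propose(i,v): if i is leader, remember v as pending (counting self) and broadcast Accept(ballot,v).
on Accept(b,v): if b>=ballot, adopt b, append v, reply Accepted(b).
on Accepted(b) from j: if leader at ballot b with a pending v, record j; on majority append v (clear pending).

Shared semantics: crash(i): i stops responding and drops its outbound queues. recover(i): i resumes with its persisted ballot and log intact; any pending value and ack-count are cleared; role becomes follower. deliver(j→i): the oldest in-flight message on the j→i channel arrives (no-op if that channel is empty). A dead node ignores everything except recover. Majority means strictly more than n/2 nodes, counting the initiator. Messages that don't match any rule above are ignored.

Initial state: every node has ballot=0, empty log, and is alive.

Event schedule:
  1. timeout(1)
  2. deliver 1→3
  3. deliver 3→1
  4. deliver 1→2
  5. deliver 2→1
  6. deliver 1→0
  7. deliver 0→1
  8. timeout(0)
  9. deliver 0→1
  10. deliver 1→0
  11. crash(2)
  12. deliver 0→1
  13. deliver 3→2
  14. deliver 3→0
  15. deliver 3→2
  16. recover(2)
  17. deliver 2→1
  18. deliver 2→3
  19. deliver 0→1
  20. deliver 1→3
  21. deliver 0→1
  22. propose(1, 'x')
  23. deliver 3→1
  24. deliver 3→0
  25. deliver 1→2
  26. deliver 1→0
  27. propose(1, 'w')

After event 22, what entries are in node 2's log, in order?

empty

after 1 — timeout(1): n1:cand/b5/[-]
after 2 — deliver 1→3: n3:foll/b5/[-]
after 3 — deliver 3→1: ·
after 4 — deliver 1→2: n2:foll/b5/[-]
after 5 — deliver 2→1: n1:lead/b5/[-]
after 6 — deliver 1→0: n0:foll/b5/[-]
after 7 — deliver 0→1: ·
after 8 — timeout(0): n0:cand/b8/[-]
after 9 — deliver 0→1: n1:foll/b8/[-]
after 10 — deliver 1→0: ·
after 11 — crash(2): n2:✗foll/b5/[-]
after 12 — deliver 0→1: ·
after 13 — deliver 3→2: ·
after 14 — deliver 3→0: ·
after 15 — deliver 3→2: ·
after 16 — recover(2): n2:foll/b5/[-]
after 17 — deliver 2→1: ·
after 18 — deliver 2→3: ·
after 19 — deliver 0→1: ·
after 20 — deliver 1→3: ·
after 21 — deliver 0→1: ·
after 22 — propose(1,'x'): ·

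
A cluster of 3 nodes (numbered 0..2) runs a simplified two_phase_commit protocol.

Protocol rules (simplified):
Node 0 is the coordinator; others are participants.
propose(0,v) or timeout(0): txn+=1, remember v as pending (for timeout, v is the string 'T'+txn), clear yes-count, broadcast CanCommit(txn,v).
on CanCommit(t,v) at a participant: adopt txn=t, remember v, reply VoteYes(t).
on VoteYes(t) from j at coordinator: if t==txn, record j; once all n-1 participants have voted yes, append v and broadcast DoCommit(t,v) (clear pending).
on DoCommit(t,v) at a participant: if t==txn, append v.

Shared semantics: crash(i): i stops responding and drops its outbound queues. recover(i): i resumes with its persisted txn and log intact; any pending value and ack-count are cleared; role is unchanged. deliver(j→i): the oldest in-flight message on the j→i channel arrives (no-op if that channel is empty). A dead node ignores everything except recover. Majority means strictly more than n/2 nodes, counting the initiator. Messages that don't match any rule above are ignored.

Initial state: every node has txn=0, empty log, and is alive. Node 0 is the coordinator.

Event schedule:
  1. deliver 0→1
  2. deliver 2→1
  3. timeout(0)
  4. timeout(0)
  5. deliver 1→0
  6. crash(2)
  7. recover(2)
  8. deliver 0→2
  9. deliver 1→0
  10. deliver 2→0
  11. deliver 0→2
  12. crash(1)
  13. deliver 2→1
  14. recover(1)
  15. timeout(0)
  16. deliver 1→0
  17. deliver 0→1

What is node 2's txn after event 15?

1. deliver 0→1:  nop
2. deliver 2→1:  nop
3. timeout(0):  <0:coor t1 ->
4. timeout(0):  <0:coor t2 ->
5. deliver 1→0:  nop
6. crash(2):  <2:✗part t0 ->
7. recover(2):  <2:part t0 ->
8. deliver 0→2:  <2:part t1 ->
9. deliver 1→0:  nop
10. deliver 2→0:  nop
11. deliver 0→2:  <2:part t2 ->
12. crash(1):  <1:✗part t0 ->
13. deliver 2→1:  nop
14. recover(1):  <1:part t0 ->
15. timeout(0):  <0:coor t3 ->

2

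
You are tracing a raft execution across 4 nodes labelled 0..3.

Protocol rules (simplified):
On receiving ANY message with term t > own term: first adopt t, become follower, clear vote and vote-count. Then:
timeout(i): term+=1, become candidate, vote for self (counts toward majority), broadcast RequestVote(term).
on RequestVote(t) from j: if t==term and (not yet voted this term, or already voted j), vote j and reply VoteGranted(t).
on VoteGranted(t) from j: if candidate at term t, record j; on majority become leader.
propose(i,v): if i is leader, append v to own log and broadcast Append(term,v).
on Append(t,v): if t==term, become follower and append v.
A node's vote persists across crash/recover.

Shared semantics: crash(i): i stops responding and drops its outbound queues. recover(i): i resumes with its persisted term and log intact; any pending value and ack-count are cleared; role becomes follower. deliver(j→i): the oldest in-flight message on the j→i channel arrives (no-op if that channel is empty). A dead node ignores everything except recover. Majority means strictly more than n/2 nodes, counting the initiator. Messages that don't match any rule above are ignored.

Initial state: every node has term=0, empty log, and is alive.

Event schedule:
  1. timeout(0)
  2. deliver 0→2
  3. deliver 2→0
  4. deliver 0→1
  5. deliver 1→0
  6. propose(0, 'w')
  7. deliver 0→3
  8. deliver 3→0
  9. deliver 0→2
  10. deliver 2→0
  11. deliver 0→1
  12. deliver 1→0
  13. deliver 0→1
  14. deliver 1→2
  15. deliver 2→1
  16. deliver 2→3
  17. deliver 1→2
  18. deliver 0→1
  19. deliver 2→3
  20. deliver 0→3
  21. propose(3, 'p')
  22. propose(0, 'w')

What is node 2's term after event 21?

1

1. timeout(0):  <0:cand t1 ->
2. deliver 0→2:  <2:foll t1 ->
3. deliver 2→0:  nop
4. deliver 0→1:  <1:foll t1 ->
5. deliver 1→0:  <0:lead t1 ->
6. propose(0,'w'):  <0:lead t1 w>
7. deliver 0→3:  <3:foll t1 ->
8. deliver 3→0:  nop
9. deliver 0→2:  <2:foll t1 w>
10. deliver 2→0:  nop
11. deliver 0→1:  <1:foll t1 w>
12. deliver 1→0:  nop
13. deliver 0→1:  nop
14. deliver 1→2:  nop
15. deliver 2→1:  nop
16. deliver 2→3:  nop
17. deliver 1→2:  nop
18. deliver 0→1:  nop
19. deliver 2→3:  nop
20. deliver 0→3:  <3:foll t1 w>
21. propose(3,'p'):  nop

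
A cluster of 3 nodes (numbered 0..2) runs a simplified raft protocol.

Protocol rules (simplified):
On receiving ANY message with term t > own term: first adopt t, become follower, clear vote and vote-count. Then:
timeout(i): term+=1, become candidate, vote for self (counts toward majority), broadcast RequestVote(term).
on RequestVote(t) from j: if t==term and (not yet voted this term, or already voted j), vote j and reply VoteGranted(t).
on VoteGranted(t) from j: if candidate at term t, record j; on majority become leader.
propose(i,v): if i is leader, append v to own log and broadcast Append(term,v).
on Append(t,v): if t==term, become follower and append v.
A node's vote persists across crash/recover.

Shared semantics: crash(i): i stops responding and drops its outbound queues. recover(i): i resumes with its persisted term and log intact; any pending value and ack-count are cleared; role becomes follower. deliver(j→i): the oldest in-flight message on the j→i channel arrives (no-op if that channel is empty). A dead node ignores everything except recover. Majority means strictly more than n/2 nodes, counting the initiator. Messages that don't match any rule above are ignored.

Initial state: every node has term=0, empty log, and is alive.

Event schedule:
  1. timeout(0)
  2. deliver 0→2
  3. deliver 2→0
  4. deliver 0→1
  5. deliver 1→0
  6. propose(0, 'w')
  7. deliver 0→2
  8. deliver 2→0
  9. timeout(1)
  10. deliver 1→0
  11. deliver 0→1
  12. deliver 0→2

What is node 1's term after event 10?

2

e1 timeout(0): 0[cand,t=1,-]
e2 deliver 0→2: 2[foll,t=1,-]
e3 deliver 2→0: 0[lead,t=1,-]
e4 deliver 0→1: 1[foll,t=1,-]
e5 deliver 1→0: ·
e6 propose(0,'w'): 0[lead,t=1,w]
e7 deliver 0→2: 2[foll,t=1,w]
e8 deliver 2→0: ·
e9 timeout(1): 1[cand,t=2,-]
e10 deliver 1→0: 0[foll,t=2,w]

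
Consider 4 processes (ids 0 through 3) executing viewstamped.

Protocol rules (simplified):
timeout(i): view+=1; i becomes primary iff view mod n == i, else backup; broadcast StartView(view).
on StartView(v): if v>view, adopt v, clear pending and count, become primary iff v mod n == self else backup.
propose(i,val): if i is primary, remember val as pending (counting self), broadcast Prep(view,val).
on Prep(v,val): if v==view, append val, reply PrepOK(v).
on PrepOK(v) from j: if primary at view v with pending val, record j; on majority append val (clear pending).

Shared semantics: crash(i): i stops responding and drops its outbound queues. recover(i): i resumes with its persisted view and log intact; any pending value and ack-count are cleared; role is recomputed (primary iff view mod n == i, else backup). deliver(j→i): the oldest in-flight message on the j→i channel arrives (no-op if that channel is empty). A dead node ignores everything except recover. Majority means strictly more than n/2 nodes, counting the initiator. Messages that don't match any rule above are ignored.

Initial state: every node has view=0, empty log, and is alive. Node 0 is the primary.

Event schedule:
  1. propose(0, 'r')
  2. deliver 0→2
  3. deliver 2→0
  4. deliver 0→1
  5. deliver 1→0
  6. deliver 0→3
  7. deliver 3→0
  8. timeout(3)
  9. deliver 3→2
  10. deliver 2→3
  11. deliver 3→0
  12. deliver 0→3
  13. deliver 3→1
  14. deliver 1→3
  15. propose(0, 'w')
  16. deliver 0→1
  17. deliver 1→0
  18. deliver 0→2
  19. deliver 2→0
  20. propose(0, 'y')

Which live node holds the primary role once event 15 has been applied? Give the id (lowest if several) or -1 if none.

[1] propose(0,'r') → ∅
[2] deliver 0→2 → N2(back v0 [r])
[3] deliver 2→0 → ∅
[4] deliver 0→1 → N1(back v0 [r])
[5] deliver 1→0 → N0(prim v0 [r])
[6] deliver 0→3 → N3(back v0 [r])
[7] deliver 3→0 → ∅
[8] timeout(3) → N3(back v1 [r])
[9] deliver 3→2 → N2(back v1 [r])
[10] deliver 2→3 → ∅
[11] deliver 3→0 → N0(back v1 [r])
[12] deliver 0→3 → ∅
[13] deliver 3→1 → N1(prim v1 [r])
[14] deliver 1→3 → ∅
[15] propose(0,'w') → ∅

1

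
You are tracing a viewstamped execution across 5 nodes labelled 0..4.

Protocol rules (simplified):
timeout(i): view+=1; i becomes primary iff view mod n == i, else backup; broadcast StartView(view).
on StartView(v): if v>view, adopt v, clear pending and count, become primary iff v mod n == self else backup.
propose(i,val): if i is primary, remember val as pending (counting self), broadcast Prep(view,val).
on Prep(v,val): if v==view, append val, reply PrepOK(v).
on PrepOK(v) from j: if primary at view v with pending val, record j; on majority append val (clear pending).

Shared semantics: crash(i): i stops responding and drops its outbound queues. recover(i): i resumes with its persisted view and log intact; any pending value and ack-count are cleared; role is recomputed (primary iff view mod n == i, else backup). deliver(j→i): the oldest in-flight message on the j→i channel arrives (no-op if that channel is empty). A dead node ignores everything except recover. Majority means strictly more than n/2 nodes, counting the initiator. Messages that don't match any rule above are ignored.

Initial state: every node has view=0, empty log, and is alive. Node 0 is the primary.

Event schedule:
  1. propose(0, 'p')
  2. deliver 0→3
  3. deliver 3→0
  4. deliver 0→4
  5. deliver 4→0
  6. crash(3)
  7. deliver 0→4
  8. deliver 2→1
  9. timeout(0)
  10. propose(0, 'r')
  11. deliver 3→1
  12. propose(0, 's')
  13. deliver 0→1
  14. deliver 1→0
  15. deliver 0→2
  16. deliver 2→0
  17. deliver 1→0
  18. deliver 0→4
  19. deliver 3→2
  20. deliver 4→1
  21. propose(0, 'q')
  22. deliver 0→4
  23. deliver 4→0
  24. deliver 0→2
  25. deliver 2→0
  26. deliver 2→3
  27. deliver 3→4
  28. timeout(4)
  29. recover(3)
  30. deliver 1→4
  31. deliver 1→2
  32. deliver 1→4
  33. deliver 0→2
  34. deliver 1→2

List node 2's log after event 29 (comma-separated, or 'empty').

after 1 — propose(0,'p'): ·
after 2 — deliver 0→3: n3:back/v0/[p]
after 3 — deliver 3→0: ·
after 4 — deliver 0→4: n4:back/v0/[p]
after 5 — deliver 4→0: n0:prim/v0/[p]
after 6 — crash(3): n3:✗back/v0/[p]
after 7 — deliver 0→4: ·
after 8 — deliver 2→1: ·
after 9 — timeout(0): n0:back/v1/[p]
after 10 — propose(0,'r'): ·
after 11 — deliver 3→1: ·
after 12 — propose(0,'s'): ·
after 13 — deliver 0→1: n1:back/v0/[p]
after 14 — deliver 1→0: ·
after 15 — deliver 0→2: n2:back/v0/[p]
after 16 — deliver 2→0: ·
after 17 — deliver 1→0: ·
after 18 — deliver 0→4: n4:back/v1/[p]
after 19 — deliver 3→2: ·
after 20 — deliver 4→1: ·
after 21 — propose(0,'q'): ·
after 22 — deliver 0→4: ·
after 23 — deliver 4→0: ·
after 24 — deliver 0→2: n2:back/v1/[p]
after 25 — deliver 2→0: ·
after 26 — deliver 2→3: ·
after 27 — deliver 3→4: ·
after 28 — timeout(4): n4:back/v2/[p]
after 29 — recover(3): n3:back/v0/[p]

p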